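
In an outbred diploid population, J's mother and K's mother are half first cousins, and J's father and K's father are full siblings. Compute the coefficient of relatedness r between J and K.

0.140625

Wright's path rule: contributions from independent ancestry routes add.
J and K are related in two ways: half second cousins through their mothers (r = 1/64) and first cousins through their fathers (r = 1/8).
r = 1/64 + 1/8 = 9/64 = 0.140625.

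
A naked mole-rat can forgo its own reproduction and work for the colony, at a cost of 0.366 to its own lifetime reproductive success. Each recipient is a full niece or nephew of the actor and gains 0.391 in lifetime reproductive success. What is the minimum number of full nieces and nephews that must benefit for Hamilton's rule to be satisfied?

4

r to a full niece or nephew = 0.25 (full aunt/uncle↔niece/nephew: two paths of length 3 through the shared grandparent pair: r = 2·(1/2)^3 = 1/4).
Hamilton's rule: n·r·B > C  ⇒  n > C/(r·B) = 0.366/(0.25·0.391) = 3.744.
The smallest integer exceeding 3.744 is 4.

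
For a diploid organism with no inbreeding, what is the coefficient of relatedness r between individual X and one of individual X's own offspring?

Each parent–offspring link contributes a factor of 1/2, and independent paths through distinct common ancestors add.
One parent–offspring link: r = (1/2)^1 = 1/2.

0.5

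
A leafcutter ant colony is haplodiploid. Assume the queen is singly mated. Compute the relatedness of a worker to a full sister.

Haplodiploid full sisters inherit their father's entire haploid genome identically (contributing 1/2) and on average half of their mother's contribution (1/2 · 1/2 = 1/4); r = 1/2 + 1/4 = 3/4.

0.75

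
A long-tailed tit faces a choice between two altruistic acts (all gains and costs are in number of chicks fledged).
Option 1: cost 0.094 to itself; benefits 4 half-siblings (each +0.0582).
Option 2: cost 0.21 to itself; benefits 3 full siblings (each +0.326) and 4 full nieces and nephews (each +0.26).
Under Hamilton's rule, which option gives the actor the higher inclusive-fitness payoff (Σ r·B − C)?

Option 1: r to a half-sibling = 0.25.
Option 1: Σ r·B − C = (4·0.25·0.0582) − 0.094 = -0.0358.
Option 2: r to a full sibling = 0.5.
Option 2: r to a full niece or nephew = 0.25.
Option 2: Σ r·B − C = (3·0.5·0.326 + 4·0.25·0.26) − 0.21 = 0.539.
Option 2 has the higher net inclusive-fitness payoff.

Option 2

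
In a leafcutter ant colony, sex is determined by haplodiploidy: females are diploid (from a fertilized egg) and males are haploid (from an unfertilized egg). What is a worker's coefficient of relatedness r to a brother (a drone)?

0.25

Her haploid brother carries none of their father's genes and a random half of their mother's genome; that half matches the maternal half of her own genome with probability 1/2: r = 1/2 · 1/2 = 1/4.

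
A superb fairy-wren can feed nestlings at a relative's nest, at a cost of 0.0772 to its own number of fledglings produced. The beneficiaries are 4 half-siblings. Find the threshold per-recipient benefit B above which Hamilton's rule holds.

0.0772

r to a half-sibling = 1/4 (half-sibs share one parent — one path of length 2: r = (1/2)^2 = 1/4).
Hamilton's rule with n recipients of equal r: n·r·B > C, so B > C/(n·r) = 0.0772/(4·0.25) = 0.0772.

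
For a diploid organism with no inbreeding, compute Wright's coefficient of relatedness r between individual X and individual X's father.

0.5

Each parent–offspring link contributes a factor of 1/2, and independent paths through distinct common ancestors add.
One parent–offspring link: r = (1/2)^1 = 1/2.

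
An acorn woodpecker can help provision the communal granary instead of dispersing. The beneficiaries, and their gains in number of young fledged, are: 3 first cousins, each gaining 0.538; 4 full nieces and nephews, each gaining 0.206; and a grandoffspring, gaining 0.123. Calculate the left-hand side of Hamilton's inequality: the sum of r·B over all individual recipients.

r to a first cousin = 0.125 (first cousins share one grandparent pair — two paths of length 4: r = 2·(1/2)^4 = 1/8).
r to a full niece or nephew = 0.25 (full aunt/uncle↔niece/nephew: two paths of length 3 through the shared grandparent pair: r = 2·(1/2)^3 = 1/4).
r to a grandoffspring = 1/4 (two parent–offspring links: r = (1/2)^2 = 1/4).
Summing one r·B term per recipient: 3·0.125·0.538 + 4·0.25·0.206 + 1·0.25·0.123 = 0.4385.

0.4385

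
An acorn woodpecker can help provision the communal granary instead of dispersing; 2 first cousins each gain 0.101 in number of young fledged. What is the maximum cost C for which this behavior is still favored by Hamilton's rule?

r to a first cousin = 1/8 (first cousins share one grandparent pair — two paths of length 4: r = 2·(1/2)^4 = 1/8).
Hamilton's rule: n·r·B > C, so the trait is favored while C < n·r·B = 2·0.125·0.101 = 0.02525.

0.02525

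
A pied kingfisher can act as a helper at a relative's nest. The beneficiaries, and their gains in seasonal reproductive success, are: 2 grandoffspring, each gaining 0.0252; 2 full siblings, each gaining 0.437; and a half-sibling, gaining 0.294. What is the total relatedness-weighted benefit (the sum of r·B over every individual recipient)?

0.5231

r to a grandoffspring = 1/4 (two parent–offspring links: r = (1/2)^2 = 1/4).
r to a full sibling = 0.5 (full sibs share both parents — two paths of length 2: r = 2·(1/2)^2 = 1/2).
r to a half-sibling = 0.25 (half-sibs share one parent — one path of length 2: r = (1/2)^2 = 1/4).
Summing one r·B term per recipient: 2·0.25·0.0252 + 2·0.5·0.437 + 1·0.25·0.294 = 0.5231.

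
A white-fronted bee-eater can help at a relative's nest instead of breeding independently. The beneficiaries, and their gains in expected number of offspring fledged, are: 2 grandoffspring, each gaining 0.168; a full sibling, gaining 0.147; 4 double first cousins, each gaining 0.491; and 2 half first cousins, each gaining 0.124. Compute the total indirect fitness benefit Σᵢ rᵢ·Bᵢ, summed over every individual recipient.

0.664

r to a grandoffspring = 0.25 (two parent–offspring links: r = (1/2)^2 = 1/4).
r to a full sibling = 0.5 (full sibs share both parents — two paths of length 2: r = 2·(1/2)^2 = 1/2).
r to a double first cousin = 1/4 (double first cousins share both grandparent pairs — four paths of length 4: r = 4·(1/2)^4 = 1/4).
r to a half first cousin = 0.0625 (half first cousins share one grandparent — one path of length 4: r = (1/2)^4 = 1/16).
Summing one r·B term per recipient: 2·0.25·0.168 + 1·0.5·0.147 + 4·0.25·0.491 + 2·0.0625·0.124 = 0.664.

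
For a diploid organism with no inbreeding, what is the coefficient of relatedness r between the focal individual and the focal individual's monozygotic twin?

1

Each parent–offspring link contributes a factor of 1/2, and independent paths through distinct common ancestors add.
Monozygotic twins share every allele identical by descent: r = 1.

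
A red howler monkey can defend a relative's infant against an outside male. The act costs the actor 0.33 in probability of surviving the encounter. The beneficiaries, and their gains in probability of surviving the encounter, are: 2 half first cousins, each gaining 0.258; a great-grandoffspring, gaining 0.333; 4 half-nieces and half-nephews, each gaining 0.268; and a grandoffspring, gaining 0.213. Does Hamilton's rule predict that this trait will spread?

Hamilton's rule: the trait is favored when the sum of r·B over every recipient exceeds the actor's cost C.
r to a half first cousin = 1/16 (half first cousins share one grandparent — one path of length 4: r = (1/2)^4 = 1/16).
r to a great-grandoffspring = 0.125 (three parent–offspring links: r = (1/2)^3 = 1/8).
r to a half-niece or half-nephew = 0.125 (half-aunt/uncle↔niece/nephew: one path of length 3: r = (1/2)^3 = 1/8).
r to a grandoffspring = 1/4 (two parent–offspring links: r = (1/2)^2 = 1/4).
Summing one r·B term per recipient: 2·0.0625·0.258 + 1·0.125·0.333 + 4·0.125·0.268 + 1·0.25·0.213 = 0.261125.
0.261125 < 0.33: the indirect benefit is less than the cost.

No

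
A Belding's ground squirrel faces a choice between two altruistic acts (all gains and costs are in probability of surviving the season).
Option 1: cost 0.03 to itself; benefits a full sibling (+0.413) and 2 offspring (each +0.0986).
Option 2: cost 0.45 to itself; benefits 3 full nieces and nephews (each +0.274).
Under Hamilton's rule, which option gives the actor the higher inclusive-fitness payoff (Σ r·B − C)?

Option 1: r to a full sibling = 0.5.
Option 1: r to an offspring = 0.5.
Option 1: Σ r·B − C = (1·0.5·0.413 + 2·0.5·0.0986) − 0.03 = 0.2751.
Option 2: r to a full niece or nephew = 0.25.
Option 2: Σ r·B − C = (3·0.25·0.274) − 0.45 = -0.2445.
Option 1 has the higher net inclusive-fitness payoff.

Option 1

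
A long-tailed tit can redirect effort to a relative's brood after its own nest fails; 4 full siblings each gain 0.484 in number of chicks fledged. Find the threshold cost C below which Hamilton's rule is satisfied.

0.968

r to a full sibling = 1/2 (full sibs share both parents — two paths of length 2: r = 2·(1/2)^2 = 1/2).
Hamilton's rule: n·r·B > C, so the trait is favored while C < n·r·B = 4·0.5·0.484 = 0.968.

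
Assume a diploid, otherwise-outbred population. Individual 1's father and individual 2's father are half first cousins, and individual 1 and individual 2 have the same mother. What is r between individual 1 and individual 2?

0.265625

Relatedness sums over independent paths through distinct common ancestors.
Individual 1 and individual 2 are related in two ways: half second cousins through their fathers (r = 1/64) and half-sibs through their shared mother (r = 1/4).
r = 1/64 + 1/4 = 0.265625.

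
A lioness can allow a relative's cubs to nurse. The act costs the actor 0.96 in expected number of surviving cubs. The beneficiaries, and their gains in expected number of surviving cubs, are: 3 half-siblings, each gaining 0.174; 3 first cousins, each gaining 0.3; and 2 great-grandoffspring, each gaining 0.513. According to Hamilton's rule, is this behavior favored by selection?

Hamilton's rule: the trait is favored when the sum of r·B over every recipient exceeds the actor's cost C.
r to a half-sibling = 1/4 (half-sibs share one parent — one path of length 2: r = (1/2)^2 = 1/4).
r to a first cousin = 0.125 (first cousins share one grandparent pair — two paths of length 4: r = 2·(1/2)^4 = 1/8).
r to a great-grandoffspring = 1/8 (three parent–offspring links: r = (1/2)^3 = 1/8).
Summing one r·B term per recipient: 3·0.25·0.174 + 3·0.125·0.3 + 2·0.125·0.513 = 0.37125.
0.37125 < 0.96: the indirect benefit is less than the cost.

No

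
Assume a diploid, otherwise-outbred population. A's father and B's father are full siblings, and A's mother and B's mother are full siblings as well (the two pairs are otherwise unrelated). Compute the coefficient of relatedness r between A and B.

With two independent routes of shared ancestry, r is the sum of the two contributions.
A and B are related in two ways: first cousins through their fathers (r = 1/8) and first cousins through their mothers (r = 1/8) — i.e. double first cousins.
r = 1/8 + 1/8 = 0.25.

0.25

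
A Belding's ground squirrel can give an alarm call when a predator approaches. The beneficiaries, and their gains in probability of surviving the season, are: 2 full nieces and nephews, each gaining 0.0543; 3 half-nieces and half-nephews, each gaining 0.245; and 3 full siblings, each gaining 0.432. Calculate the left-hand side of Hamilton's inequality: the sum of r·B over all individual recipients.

r to a full niece or nephew = 0.25 (full aunt/uncle↔niece/nephew: two paths of length 3 through the shared grandparent pair: r = 2·(1/2)^3 = 1/4).
r to a half-niece or half-nephew = 0.125 (half-aunt/uncle↔niece/nephew: one path of length 3: r = (1/2)^3 = 1/8).
r to a full sibling = 0.5 (full sibs share both parents — two paths of length 2: r = 2·(1/2)^2 = 1/2).
Summing one r·B term per recipient: 2·0.25·0.0543 + 3·0.125·0.245 + 3·0.5·0.432 = 0.767025.

0.767025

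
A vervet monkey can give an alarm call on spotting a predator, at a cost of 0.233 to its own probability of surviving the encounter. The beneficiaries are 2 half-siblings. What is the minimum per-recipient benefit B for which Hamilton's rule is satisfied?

r to a half-sibling = 0.25 (half-sibs share one parent — one path of length 2: r = (1/2)^2 = 1/4).
Hamilton's rule with n recipients of equal r: n·r·B > C, so B > C/(n·r) = 0.233/(2·0.25) = 0.466.

0.466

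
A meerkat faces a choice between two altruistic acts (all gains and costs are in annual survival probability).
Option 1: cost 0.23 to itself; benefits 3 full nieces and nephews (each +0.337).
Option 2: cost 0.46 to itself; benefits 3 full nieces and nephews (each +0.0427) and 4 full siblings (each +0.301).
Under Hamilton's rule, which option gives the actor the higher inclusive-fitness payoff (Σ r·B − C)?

Option 1: r to a full niece or nephew = 0.25.
Option 1: Σ r·B − C = (3·0.25·0.337) − 0.23 = 0.02275.
Option 2: r to a full niece or nephew = 0.25.
Option 2: r to a full sibling = 0.5.
Option 2: Σ r·B − C = (3·0.25·0.0427 + 4·0.5·0.301) − 0.46 = 0.174025.
Option 2 has the higher net inclusive-fitness payoff.

Option 2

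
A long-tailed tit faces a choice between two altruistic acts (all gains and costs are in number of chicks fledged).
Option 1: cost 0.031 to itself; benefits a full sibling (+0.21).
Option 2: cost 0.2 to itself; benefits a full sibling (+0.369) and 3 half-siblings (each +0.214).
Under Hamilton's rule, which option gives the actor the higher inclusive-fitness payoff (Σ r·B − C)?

Option 1: r to a full sibling = 0.5.
Option 1: Σ r·B − C = (1·0.5·0.21) − 0.031 = 0.074.
Option 2: r to a full sibling = 0.5.
Option 2: r to a half-sibling = 0.25.
Option 2: Σ r·B − C = (1·0.5·0.369 + 3·0.25·0.214) − 0.2 = 0.145.
Option 2 has the higher net inclusive-fitness payoff.

Option 2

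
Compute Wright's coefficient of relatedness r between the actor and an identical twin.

Each parent–offspring link contributes a factor of 1/2, and independent paths through distinct common ancestors add.
Monozygotic twins share every allele identical by descent: r = 1.

1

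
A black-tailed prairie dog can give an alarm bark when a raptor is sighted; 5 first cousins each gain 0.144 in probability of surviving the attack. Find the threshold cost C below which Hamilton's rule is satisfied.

0.09

r to a first cousin = 1/8 (first cousins share one grandparent pair — two paths of length 4: r = 2·(1/2)^4 = 1/8).
Hamilton's rule: n·r·B > C, so the trait is favored while C < n·r·B = 5·0.125·0.144 = 0.09.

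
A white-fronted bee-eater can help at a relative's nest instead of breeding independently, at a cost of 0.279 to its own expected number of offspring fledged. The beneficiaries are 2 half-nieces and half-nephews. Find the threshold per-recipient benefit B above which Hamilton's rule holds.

r to a half-niece or half-nephew = 1/8 (half-aunt/uncle↔niece/nephew: one path of length 3: r = (1/2)^3 = 1/8).
Hamilton's rule with n recipients of equal r: n·r·B > C, so B > C/(n·r) = 0.279/(2·0.125) = 1.116.

1.116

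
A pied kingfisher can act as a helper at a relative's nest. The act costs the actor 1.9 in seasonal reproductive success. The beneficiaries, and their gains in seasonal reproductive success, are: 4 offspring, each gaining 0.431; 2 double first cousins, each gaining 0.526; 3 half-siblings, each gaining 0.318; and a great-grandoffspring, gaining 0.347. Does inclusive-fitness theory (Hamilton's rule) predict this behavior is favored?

Hamilton's rule: the trait is favored when the sum of r·B over every recipient exceeds the actor's cost C.
r to an offspring = 0.5 (one parent–offspring link: r = (1/2)^1 = 1/2).
r to a double first cousin = 1/4 (double first cousins share both grandparent pairs — four paths of length 4: r = 4·(1/2)^4 = 1/4).
r to a half-sibling = 0.25 (half-sibs share one parent — one path of length 2: r = (1/2)^2 = 1/4).
r to a great-grandoffspring = 0.125 (three parent–offspring links: r = (1/2)^3 = 1/8).
Summing one r·B term per recipient: 4·0.5·0.431 + 2·0.25·0.526 + 3·0.25·0.318 + 1·0.125·0.347 = 1.406875.
1.406875 < 1.9: the indirect benefit is less than the cost.

No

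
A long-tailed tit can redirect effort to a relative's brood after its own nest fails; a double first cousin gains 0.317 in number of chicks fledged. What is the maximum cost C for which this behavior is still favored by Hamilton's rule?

r to a double first cousin = 1/4 (double first cousins share both grandparent pairs — four paths of length 4: r = 4·(1/2)^4 = 1/4).
Hamilton's rule: n·r·B > C, so the trait is favored while C < n·r·B = 1·0.25·0.317 = 0.07925.

0.07925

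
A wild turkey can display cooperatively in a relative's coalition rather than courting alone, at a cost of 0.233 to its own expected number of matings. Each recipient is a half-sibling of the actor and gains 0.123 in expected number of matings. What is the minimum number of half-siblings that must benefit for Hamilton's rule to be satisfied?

8

r to a half-sibling = 1/4 (half-sibs share one parent — one path of length 2: r = (1/2)^2 = 1/4).
Hamilton's rule: n·r·B > C  ⇒  n > C/(r·B) = 0.233/(0.25·0.123) = 7.577.
The smallest integer exceeding 7.577 is 8.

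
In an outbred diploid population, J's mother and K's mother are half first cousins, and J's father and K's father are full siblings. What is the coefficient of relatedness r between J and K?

Independent pedigree routes through distinct common ancestors add.
J and K are related in two ways: half second cousins through their mothers (r = 1/64) and first cousins through their fathers (r = 1/8).
r = 1/64 + 1/8 = 9/64 = 0.140625.

0.140625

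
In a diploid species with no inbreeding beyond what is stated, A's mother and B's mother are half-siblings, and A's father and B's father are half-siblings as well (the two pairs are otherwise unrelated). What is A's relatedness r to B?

With two independent routes of shared ancestry, r is the sum of the two contributions.
A and B are related in two ways: half first cousins through their mothers (r = 1/16) and half first cousins through their fathers (r = 1/16).
r = 1/16 + 1/16 = 1/8 = 0.125.

0.125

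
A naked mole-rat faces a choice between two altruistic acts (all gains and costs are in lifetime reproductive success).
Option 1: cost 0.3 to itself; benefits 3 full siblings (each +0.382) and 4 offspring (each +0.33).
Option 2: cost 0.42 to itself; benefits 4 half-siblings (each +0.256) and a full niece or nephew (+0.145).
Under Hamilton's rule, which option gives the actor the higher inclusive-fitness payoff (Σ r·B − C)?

Option 1

Option 1: r to a full sibling = 0.5.
Option 1: r to an offspring = 0.5.
Option 1: Σ r·B − C = (3·0.5·0.382 + 4·0.5·0.33) − 0.3 = 0.933.
Option 2: r to a half-sibling = 0.25.
Option 2: r to a full niece or nephew = 0.25.
Option 2: Σ r·B − C = (4·0.25·0.256 + 1·0.25·0.145) − 0.42 = -0.12775.
Option 1 has the higher net inclusive-fitness payoff.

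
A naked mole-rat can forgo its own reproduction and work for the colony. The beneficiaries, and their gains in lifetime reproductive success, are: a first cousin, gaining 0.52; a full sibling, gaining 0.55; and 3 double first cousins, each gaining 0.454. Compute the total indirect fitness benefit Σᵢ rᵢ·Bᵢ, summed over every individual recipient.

r to a first cousin = 1/8 (first cousins share one grandparent pair — two paths of length 4: r = 2·(1/2)^4 = 1/8).
r to a full sibling = 0.5 (full sibs share both parents — two paths of length 2: r = 2·(1/2)^2 = 1/2).
r to a double first cousin = 1/4 (double first cousins share both grandparent pairs — four paths of length 4: r = 4·(1/2)^4 = 1/4).
Summing one r·B term per recipient: 1·0.125·0.52 + 1·0.5·0.55 + 3·0.25·0.454 = 0.6805.

0.6805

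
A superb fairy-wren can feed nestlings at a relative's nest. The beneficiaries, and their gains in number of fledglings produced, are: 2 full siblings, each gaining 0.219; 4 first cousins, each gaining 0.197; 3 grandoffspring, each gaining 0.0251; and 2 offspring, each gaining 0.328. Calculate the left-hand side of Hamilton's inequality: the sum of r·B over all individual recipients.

0.664325

r to a full sibling = 0.5 (full sibs share both parents — two paths of length 2: r = 2·(1/2)^2 = 1/2).
r to a first cousin = 0.125 (first cousins share one grandparent pair — two paths of length 4: r = 2·(1/2)^4 = 1/8).
r to a grandoffspring = 1/4 (two parent–offspring links: r = (1/2)^2 = 1/4).
r to an offspring = 1/2 (one parent–offspring link: r = (1/2)^1 = 1/2).
Summing one r·B term per recipient: 2·0.5·0.219 + 4·0.125·0.197 + 3·0.25·0.0251 + 2·0.5·0.328 = 0.664325.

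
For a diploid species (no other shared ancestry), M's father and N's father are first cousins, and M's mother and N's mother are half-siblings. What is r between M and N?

0.09375

Wright's path rule: contributions from independent ancestry routes add.
M and N are related in two ways: second cousins through their fathers (r = 1/32) and half first cousins through their mothers (r = 1/16).
r = 1/32 + 1/16 = 3/32 = 0.09375.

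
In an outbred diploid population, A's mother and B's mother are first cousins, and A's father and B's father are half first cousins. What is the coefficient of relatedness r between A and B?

Wright's path rule: contributions from independent ancestry routes add.
A and B are related in two ways: second cousins through their mothers (r = 1/32) and half second cousins through their fathers (r = 1/64).
r = 1/32 + 1/64 = 0.046875.

0.046875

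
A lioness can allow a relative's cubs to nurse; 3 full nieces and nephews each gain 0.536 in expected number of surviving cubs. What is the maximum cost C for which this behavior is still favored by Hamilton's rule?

r to a full niece or nephew = 0.25 (full aunt/uncle↔niece/nephew: two paths of length 3 through the shared grandparent pair: r = 2·(1/2)^3 = 1/4).
Hamilton's rule: n·r·B > C, so the trait is favored while C < n·r·B = 3·0.25·0.536 = 0.402.

0.402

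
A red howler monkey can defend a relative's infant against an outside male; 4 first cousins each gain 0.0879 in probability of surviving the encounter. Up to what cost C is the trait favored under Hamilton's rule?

r to a first cousin = 1/8 (first cousins share one grandparent pair — two paths of length 4: r = 2·(1/2)^4 = 1/8).
Hamilton's rule: n·r·B > C, so the trait is favored while C < n·r·B = 4·0.125·0.0879 = 0.04395.

0.04395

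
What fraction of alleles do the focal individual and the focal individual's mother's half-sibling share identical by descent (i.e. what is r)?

Each parent–offspring link contributes a factor of 1/2, and independent paths through distinct common ancestors add.
Half-aunt/uncle↔niece/nephew: one path of length 3: r = (1/2)^3 = 1/8.

0.125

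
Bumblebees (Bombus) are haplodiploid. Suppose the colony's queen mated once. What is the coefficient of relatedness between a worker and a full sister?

0.75

Haplodiploid full sisters inherit their father's entire haploid genome identically (contributing 1/2) and on average half of their mother's contribution (1/2 · 1/2 = 1/4); r = 1/2 + 1/4 = 3/4.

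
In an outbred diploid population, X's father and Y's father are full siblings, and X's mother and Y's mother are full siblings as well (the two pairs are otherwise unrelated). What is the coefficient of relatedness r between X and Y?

Wright's path rule: contributions from independent ancestry routes add.
X and Y are related in two ways: first cousins through their fathers (r = 1/8) and first cousins through their mothers (r = 1/8) — i.e. double first cousins.
r = 1/8 + 1/8 = 1/4 = 0.25.

0.25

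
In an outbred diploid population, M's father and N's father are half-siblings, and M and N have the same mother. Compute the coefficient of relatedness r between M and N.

Wright's path rule: contributions from independent ancestry routes add.
M and N are related in two ways: half first cousins through their fathers (r = 1/16) and half-sibs through their shared mother (r = 1/4).
r = 1/16 + 1/4 = 0.3125.

0.3125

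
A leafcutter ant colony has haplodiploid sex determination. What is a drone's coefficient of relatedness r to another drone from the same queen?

0.5

Haploid brothers each carry a random half of the queen's diploid genome, so on average they share half: r = 1/2.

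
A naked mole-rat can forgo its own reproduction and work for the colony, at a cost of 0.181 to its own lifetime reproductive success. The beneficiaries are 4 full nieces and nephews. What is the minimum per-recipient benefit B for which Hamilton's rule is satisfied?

0.181

r to a full niece or nephew = 0.25 (full aunt/uncle↔niece/nephew: two paths of length 3 through the shared grandparent pair: r = 2·(1/2)^3 = 1/4).
Hamilton's rule with n recipients of equal r: n·r·B > C, so B > C/(n·r) = 0.181/(4·0.25) = 0.181.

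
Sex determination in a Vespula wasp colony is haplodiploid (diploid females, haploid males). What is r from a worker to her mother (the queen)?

One meiotic link between diploid queen and diploid daughter: r = 1/2.

0.5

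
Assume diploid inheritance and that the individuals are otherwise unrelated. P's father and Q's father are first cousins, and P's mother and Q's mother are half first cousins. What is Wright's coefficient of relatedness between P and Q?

Wright's path rule: contributions from independent ancestry routes add.
P and Q are related in two ways: second cousins through their fathers (r = 1/32) and half second cousins through their mothers (r = 1/64).
r = 1/32 + 1/64 = 0.046875.

0.046875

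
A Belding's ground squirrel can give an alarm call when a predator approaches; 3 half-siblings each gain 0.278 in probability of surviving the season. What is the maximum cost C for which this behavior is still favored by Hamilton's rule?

0.2085

r to a half-sibling = 0.25 (half-sibs share one parent — one path of length 2: r = (1/2)^2 = 1/4).
Hamilton's rule: n·r·B > C, so the trait is favored while C < n·r·B = 3·0.25·0.278 = 0.2085.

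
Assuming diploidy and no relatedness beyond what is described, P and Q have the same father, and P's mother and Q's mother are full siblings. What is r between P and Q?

0.375

Relatedness sums over independent paths through distinct common ancestors.
P and Q are related in two ways: half-sibs through their shared father (r = 1/4) and first cousins through their mothers (r = 1/8).
r = 1/4 + 1/8 = 0.375.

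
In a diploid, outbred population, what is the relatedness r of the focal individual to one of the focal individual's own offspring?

Each parent–offspring link contributes a factor of 1/2, and independent paths through distinct common ancestors add.
One parent–offspring link: r = (1/2)^1 = 1/2.

0.5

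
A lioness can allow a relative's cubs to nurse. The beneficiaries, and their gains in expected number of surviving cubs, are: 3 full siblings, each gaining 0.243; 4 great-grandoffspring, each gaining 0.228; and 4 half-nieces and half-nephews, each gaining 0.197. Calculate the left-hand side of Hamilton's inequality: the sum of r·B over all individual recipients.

0.577

r to a full sibling = 1/2 (full sibs share both parents — two paths of length 2: r = 2·(1/2)^2 = 1/2).
r to a great-grandoffspring = 0.125 (three parent–offspring links: r = (1/2)^3 = 1/8).
r to a half-niece or half-nephew = 1/8 (half-aunt/uncle↔niece/nephew: one path of length 3: r = (1/2)^3 = 1/8).
Summing one r·B term per recipient: 3·0.5·0.243 + 4·0.125·0.228 + 4·0.125·0.197 = 0.577.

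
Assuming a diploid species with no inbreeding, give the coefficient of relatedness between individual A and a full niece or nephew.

0.25

Full aunt/uncle↔niece/nephew: two paths of length 3 through the shared grandparent pair: r = 2·(1/2)^3 = 1/4.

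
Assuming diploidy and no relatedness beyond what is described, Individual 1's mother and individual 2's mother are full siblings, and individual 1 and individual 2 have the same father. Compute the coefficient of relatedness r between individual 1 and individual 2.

Relatedness sums over independent paths through distinct common ancestors.
Individual 1 and individual 2 are related in two ways: first cousins through their mothers (r = 1/8) and half-sibs through their shared father (r = 1/4).
r = 1/8 + 1/4 = 3/8 = 0.375.

0.375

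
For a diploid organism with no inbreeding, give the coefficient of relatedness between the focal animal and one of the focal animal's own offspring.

Each parent–offspring link contributes a factor of 1/2, and independent paths through distinct common ancestors add.
One parent–offspring link: r = (1/2)^1 = 1/2.

0.5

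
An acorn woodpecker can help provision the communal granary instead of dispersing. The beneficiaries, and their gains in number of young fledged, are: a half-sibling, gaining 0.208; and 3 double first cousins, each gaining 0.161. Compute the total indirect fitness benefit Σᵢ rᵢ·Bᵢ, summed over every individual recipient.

0.17275

r to a half-sibling = 0.25 (half-sibs share one parent — one path of length 2: r = (1/2)^2 = 1/4).
r to a double first cousin = 0.25 (double first cousins share both grandparent pairs — four paths of length 4: r = 4·(1/2)^4 = 1/4).
Summing one r·B term per recipient: 1·0.25·0.208 + 3·0.25·0.161 = 0.17275.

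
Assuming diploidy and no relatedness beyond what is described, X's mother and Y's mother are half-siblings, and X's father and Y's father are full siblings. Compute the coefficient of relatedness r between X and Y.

Independent pedigree routes through distinct common ancestors add.
X and Y are related in two ways: half first cousins through their mothers (r = 1/16) and first cousins through their fathers (r = 1/8).
r = 1/16 + 1/8 = 3/16 = 0.1875.

0.1875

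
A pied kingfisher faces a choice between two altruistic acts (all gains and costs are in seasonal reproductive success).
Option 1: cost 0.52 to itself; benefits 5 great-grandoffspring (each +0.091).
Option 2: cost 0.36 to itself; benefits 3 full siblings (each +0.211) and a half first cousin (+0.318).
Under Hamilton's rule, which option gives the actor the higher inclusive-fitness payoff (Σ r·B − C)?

Option 2

Option 1: r to a great-grandoffspring = 0.125.
Option 1: Σ r·B − C = (5·0.125·0.091) − 0.52 = -0.463125.
Option 2: r to a full sibling = 0.5.
Option 2: r to a half first cousin = 0.0625.
Option 2: Σ r·B − C = (3·0.5·0.211 + 1·0.0625·0.318) − 0.36 = -0.023625.
Option 2 has the higher net inclusive-fitness payoff.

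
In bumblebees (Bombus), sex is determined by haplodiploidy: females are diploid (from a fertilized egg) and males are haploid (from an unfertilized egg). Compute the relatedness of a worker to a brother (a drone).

Her haploid brother carries none of their father's genes and a random half of their mother's genome; that half matches the maternal half of her own genome with probability 1/2: r = 1/2 · 1/2 = 1/4.

0.25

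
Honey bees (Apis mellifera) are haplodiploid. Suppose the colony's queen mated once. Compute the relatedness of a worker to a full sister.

0.75

Haplodiploid full sisters inherit their father's entire haploid genome identically (contributing 1/2) and on average half of their mother's contribution (1/2 · 1/2 = 1/4); r = 1/2 + 1/4 = 3/4.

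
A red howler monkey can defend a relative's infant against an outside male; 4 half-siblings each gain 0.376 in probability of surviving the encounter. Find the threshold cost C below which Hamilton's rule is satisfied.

r to a half-sibling = 1/4 (half-sibs share one parent — one path of length 2: r = (1/2)^2 = 1/4).
Hamilton's rule: n·r·B > C, so the trait is favored while C < n·r·B = 4·0.25·0.376 = 0.376.

0.376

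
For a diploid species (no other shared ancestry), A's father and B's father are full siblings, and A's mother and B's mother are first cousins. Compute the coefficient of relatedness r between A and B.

With two independent routes of shared ancestry, r is the sum of the two contributions.
A and B are related in two ways: first cousins through their fathers (r = 1/8) and second cousins through their mothers (r = 1/32).
r = 1/8 + 1/32 = 0.15625.

0.15625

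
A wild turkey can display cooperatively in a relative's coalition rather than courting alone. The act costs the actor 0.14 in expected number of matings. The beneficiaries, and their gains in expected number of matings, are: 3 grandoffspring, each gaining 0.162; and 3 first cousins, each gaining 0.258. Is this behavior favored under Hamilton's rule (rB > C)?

Yes

Hamilton's rule: the trait is favored when the sum of r·B over every recipient exceeds the actor's cost C.
r to a grandoffspring = 0.25 (two parent–offspring links: r = (1/2)^2 = 1/4).
r to a first cousin = 1/8 (first cousins share one grandparent pair — two paths of length 4: r = 2·(1/2)^4 = 1/8).
Summing one r·B term per recipient: 3·0.25·0.162 + 3·0.125·0.258 = 0.21825.
0.21825 > 0.14: the indirect benefit exceeds the cost.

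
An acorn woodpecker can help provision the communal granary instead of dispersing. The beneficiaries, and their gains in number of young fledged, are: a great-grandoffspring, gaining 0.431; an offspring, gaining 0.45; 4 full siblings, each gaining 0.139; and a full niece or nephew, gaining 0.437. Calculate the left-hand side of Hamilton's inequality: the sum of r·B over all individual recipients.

r to a great-grandoffspring = 0.125 (three parent–offspring links: r = (1/2)^3 = 1/8).
r to an offspring = 0.5 (one parent–offspring link: r = (1/2)^1 = 1/2).
r to a full sibling = 0.5 (full sibs share both parents — two paths of length 2: r = 2·(1/2)^2 = 1/2).
r to a full niece or nephew = 1/4 (full aunt/uncle↔niece/nephew: two paths of length 3 through the shared grandparent pair: r = 2·(1/2)^3 = 1/4).
Summing one r·B term per recipient: 1·0.125·0.431 + 1·0.5·0.45 + 4·0.5·0.139 + 1·0.25·0.437 = 0.666125.

0.666125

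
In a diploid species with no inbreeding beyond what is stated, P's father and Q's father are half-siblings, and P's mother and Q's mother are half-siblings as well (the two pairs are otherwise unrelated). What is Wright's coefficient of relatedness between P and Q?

Relatedness sums over independent paths through distinct common ancestors.
P and Q are related in two ways: half first cousins through their fathers (r = 1/16) and half first cousins through their mothers (r = 1/16).
r = 1/16 + 1/16 = 1/8 = 0.125.

0.125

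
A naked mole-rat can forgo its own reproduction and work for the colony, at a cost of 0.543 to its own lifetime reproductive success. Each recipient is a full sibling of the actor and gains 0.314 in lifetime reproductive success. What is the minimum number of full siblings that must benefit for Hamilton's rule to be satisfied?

r to a full sibling = 1/2 (full sibs share both parents — two paths of length 2: r = 2·(1/2)^2 = 1/2).
Hamilton's rule: n·r·B > C  ⇒  n > C/(r·B) = 0.543/(0.5·0.314) = 3.459.
The smallest integer exceeding 3.459 is 4.

4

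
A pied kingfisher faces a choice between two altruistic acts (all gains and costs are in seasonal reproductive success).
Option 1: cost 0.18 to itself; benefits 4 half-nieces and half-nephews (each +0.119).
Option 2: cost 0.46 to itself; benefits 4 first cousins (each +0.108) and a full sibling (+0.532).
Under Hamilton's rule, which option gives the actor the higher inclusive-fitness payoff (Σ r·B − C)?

Option 1

Option 1: r to a half-niece or half-nephew = 0.125.
Option 1: Σ r·B − C = (4·0.125·0.119) − 0.18 = -0.1205.
Option 2: r to a first cousin = 0.125.
Option 2: r to a full sibling = 0.5.
Option 2: Σ r·B − C = (4·0.125·0.108 + 1·0.5·0.532) − 0.46 = -0.14.
Option 1 has the higher net inclusive-fitness payoff.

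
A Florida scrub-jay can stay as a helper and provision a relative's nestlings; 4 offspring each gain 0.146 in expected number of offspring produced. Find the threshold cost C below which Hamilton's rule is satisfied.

r to an offspring = 1/2 (one parent–offspring link: r = (1/2)^1 = 1/2).
Hamilton's rule: n·r·B > C, so the trait is favored while C < n·r·B = 4·0.5·0.146 = 0.292.

0.292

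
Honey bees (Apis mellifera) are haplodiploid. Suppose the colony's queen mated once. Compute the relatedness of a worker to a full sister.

0.75

Haplodiploid full sisters inherit their father's entire haploid genome identically (contributing 1/2) and on average half of their mother's contribution (1/2 · 1/2 = 1/4); r = 1/2 + 1/4 = 3/4.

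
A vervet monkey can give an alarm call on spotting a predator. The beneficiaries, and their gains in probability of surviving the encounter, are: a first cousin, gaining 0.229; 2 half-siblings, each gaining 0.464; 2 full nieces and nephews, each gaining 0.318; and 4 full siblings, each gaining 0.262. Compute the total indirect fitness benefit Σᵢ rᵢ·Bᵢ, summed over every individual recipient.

0.943625

r to a first cousin = 1/8 (first cousins share one grandparent pair — two paths of length 4: r = 2·(1/2)^4 = 1/8).
r to a half-sibling = 0.25 (half-sibs share one parent — one path of length 2: r = (1/2)^2 = 1/4).
r to a full niece or nephew = 0.25 (full aunt/uncle↔niece/nephew: two paths of length 3 through the shared grandparent pair: r = 2·(1/2)^3 = 1/4).
r to a full sibling = 0.5 (full sibs share both parents — two paths of length 2: r = 2·(1/2)^2 = 1/2).
Summing one r·B term per recipient: 1·0.125·0.229 + 2·0.25·0.464 + 2·0.25·0.318 + 4·0.5·0.262 = 0.943625.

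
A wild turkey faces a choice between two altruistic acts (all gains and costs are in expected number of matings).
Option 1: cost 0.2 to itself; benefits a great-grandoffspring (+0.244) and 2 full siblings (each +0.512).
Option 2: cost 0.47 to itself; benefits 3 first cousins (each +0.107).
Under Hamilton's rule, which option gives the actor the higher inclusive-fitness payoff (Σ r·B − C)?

Option 1: r to a great-grandoffspring = 0.125.
Option 1: r to a full sibling = 0.5.
Option 1: Σ r·B − C = (1·0.125·0.244 + 2·0.5·0.512) − 0.2 = 0.3425.
Option 2: r to a first cousin = 0.125.
Option 2: Σ r·B − C = (3·0.125·0.107) − 0.47 = -0.429875.
Option 1 has the higher net inclusive-fitness payoff.

Option 1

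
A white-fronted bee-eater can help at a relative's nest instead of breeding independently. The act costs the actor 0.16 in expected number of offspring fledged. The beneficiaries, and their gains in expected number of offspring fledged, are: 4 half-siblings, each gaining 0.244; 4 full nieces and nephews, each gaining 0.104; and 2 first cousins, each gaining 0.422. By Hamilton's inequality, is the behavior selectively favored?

Yes

Hamilton's rule: the trait is favored when the sum of r·B over every recipient exceeds the actor's cost C.
r to a half-sibling = 1/4 (half-sibs share one parent — one path of length 2: r = (1/2)^2 = 1/4).
r to a full niece or nephew = 0.25 (full aunt/uncle↔niece/nephew: two paths of length 3 through the shared grandparent pair: r = 2·(1/2)^3 = 1/4).
r to a first cousin = 0.125 (first cousins share one grandparent pair — two paths of length 4: r = 2·(1/2)^4 = 1/8).
Summing one r·B term per recipient: 4·0.25·0.244 + 4·0.25·0.104 + 2·0.125·0.422 = 0.4535.
0.4535 > 0.16: the indirect benefit exceeds the cost.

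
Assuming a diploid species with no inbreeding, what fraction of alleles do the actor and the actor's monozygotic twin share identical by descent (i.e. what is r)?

1

Each parent–offspring link contributes a factor of 1/2, and independent paths through distinct common ancestors add.
Monozygotic twins share every allele identical by descent: r = 1.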